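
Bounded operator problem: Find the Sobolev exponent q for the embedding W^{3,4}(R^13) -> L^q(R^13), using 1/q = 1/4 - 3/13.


Using the Sobolev embedding formula: 1/q = 1/p - k/n
1/q = 1/4 - 3/13 = 1/52
q = 1/(1/52) = 52

52.0000


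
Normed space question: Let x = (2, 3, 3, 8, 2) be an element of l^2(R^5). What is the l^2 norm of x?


The l^2 norm = (sum |x_i|^2)^(1/2)
Sum of 2th powers = 4 + 9 + 9 + 64 + 4 = 90
||x||_2 = (90)^(1/2) = 9.4868

9.4868


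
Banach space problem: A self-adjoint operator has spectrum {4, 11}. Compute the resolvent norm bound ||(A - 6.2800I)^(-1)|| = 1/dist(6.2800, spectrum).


dist(6.2800, {4, 11}) = min(|6.2800 - 4|, |6.2800 - 11|)
= min(2.2800, 4.7200) = 2.2800
Resolvent bound = 1/2.2800 = 0.4386

0.4386


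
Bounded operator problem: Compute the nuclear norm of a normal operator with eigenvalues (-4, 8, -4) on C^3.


For a normal operator, singular values equal |eigenvalues|.
Trace norm = sum |lambda_i| = 4 + 8 + 4
= 16

16


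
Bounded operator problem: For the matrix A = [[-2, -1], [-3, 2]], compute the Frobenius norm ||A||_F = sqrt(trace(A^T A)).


||A||_F^2 = sum a_ij^2
= (-2)^2 + (-1)^2 + (-3)^2 + 2^2
= 4 + 1 + 9 + 4 = 18
||A||_F = sqrt(18) = 4.2426

4.2426


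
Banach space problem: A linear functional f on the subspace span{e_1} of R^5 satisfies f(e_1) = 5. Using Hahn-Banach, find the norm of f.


The norm of f is given by ||f|| = sup_{||x||=1} |f(x)|.
On span{e_1}, ||e_1|| = 1, so ||f|| = |f(e_1)| / ||e_1||
= |5| / 1 = 5.0000

5.0000


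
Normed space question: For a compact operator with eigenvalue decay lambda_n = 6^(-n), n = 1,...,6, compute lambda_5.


The eigenvalue formula gives lambda_5 = 1/6^5
= 1/7776
= 1.2860e-04

1.2860e-04


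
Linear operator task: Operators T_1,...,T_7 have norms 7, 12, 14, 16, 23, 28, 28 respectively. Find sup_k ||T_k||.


By the Uniform Boundedness Principle, the supremum of norms is finite.
sup_k ||T_k|| = max(7, 12, 14, 16, 23, 28, 28) = 28

28


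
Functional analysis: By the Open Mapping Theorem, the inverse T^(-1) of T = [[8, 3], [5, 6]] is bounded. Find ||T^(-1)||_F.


det(T) = 8*6 - 3*5 = 33
T^(-1) = (1/33) * [[6, -3], [-5, 8]] = [[0.1818, -0.0909], [-0.1515, 0.2424]]
||T^(-1)||_F^2 = 0.1818^2 + (-0.0909)^2 + (-0.1515)^2 + 0.2424^2 = 0.1230
||T^(-1)||_F = sqrt(0.1230) = 0.3508

0.3508


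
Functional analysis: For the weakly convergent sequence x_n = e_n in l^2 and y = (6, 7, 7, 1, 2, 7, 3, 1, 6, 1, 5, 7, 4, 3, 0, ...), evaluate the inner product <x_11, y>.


x_11 = e_11 is the standard basis vector with 1 in position 11.
<x_11, y> = y_11 = 5
As n -> infinity, <x_n, y> -> 0, confirming weak convergence of (x_n) to 0.

5


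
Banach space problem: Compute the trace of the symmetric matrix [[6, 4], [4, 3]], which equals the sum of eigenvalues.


For a self-adjoint (symmetric) matrix, the eigenvalues are real.
The sum of eigenvalues equals the trace of the matrix.
trace = 6 + 3 = 9

9


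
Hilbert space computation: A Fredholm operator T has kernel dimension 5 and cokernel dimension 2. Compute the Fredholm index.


The Fredholm index is defined as ind(T) = dim(ker T) - dim(coker T)
= 5 - 2
= 3

3


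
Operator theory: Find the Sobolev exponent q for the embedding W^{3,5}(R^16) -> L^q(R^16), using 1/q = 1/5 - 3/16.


Using the Sobolev embedding formula: 1/q = 1/p - k/n
1/q = 1/5 - 3/16 = 1/80
q = 1/(1/80) = 80

80.0000


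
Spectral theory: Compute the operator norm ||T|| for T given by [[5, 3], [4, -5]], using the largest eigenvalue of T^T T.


A^T A = [[41, -5], [-5, 34]]
trace(A^T A) = 75, det(A^T A) = 1369
discriminant = 75^2 - 4*1369 = 149
Largest eigenvalue of A^T A = (trace + sqrt(disc))/2 = 43.6033
||T|| = sqrt(43.6033) = 6.6033

6.6033


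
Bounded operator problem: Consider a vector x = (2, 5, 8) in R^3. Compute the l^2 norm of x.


The l^2 norm = (sum |x_i|^2)^(1/2)
Sum of 2th powers = 4 + 25 + 64 = 93
||x||_2 = (93)^(1/2) = 9.6437

9.6437


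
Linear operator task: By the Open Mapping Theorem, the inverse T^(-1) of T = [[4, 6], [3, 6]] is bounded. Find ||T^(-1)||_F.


det(T) = 4*6 - 6*3 = 6
T^(-1) = (1/6) * [[6, -6], [-3, 4]] = [[1.0000, -1.0000], [-0.5000, 0.6667]]
||T^(-1)||_F^2 = 1.0000^2 + (-1.0000)^2 + (-0.5000)^2 + 0.6667^2 = 2.6944
||T^(-1)||_F = sqrt(2.6944) = 1.6415

1.6415


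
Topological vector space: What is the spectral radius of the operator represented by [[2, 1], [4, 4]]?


For a 2x2 matrix, eigenvalues satisfy lambda^2 - (trace)*lambda + det = 0
trace = 2 + 4 = 6
det = 2*4 - 1*4 = 4
discriminant = 6^2 - 4*(4) = 20
spectral radius = max |eigenvalue| = 5.2361

5.2361


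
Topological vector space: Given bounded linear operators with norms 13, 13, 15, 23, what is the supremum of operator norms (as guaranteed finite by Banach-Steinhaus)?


By the Uniform Boundedness Principle, the supremum of norms is finite.
sup_k ||T_k|| = max(13, 13, 15, 23) = 23

23


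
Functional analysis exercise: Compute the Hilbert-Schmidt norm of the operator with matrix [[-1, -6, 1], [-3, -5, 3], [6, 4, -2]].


The Hilbert-Schmidt norm is sqrt(sum of squares of all entries).
Sum of squares = (-1)^2 + (-6)^2 + 1^2 + (-3)^2 + (-5)^2 + 3^2 + 6^2 + 4^2 + (-2)^2
= 1 + 36 + 1 + 9 + 25 + 9 + 36 + 16 + 4 = 137
||T||_HS = sqrt(137) = 11.7047

11.7047


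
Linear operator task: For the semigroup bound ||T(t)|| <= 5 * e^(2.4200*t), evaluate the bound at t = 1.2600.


||T(1.2600)|| <= 5 * exp(2.4200 * 1.2600)
= 5 * exp(3.0492)
= 5 * 21.0985
= 105.4923

105.4923


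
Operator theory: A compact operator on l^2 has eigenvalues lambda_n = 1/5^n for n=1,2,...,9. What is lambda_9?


The eigenvalue formula gives lambda_9 = 1/5^9
= 1/1953125
= 5.1200e-07

5.1200e-07


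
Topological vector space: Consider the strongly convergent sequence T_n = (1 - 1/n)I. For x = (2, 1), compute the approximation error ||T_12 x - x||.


T_12 x - x = (1 - 1/12)x - x = -x/12
||x|| = sqrt(5) = 2.2361
||T_12 x - x|| = ||x||/12 = 2.2361/12 = 0.1863

0.1863


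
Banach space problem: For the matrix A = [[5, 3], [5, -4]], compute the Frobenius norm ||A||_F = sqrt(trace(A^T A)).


||A||_F^2 = sum a_ij^2
= 5^2 + 3^2 + 5^2 + (-4)^2
= 25 + 9 + 25 + 16 = 75
||A||_F = sqrt(75) = 8.6603

8.6603


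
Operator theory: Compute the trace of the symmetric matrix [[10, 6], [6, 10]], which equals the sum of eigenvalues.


For a self-adjoint (symmetric) matrix, the eigenvalues are real.
The sum of eigenvalues equals the trace of the matrix.
trace = 10 + 10 = 20

20


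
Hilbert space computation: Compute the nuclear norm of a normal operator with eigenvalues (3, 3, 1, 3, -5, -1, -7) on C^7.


For a normal operator, singular values equal |eigenvalues|.
Trace norm = sum |lambda_i| = 3 + 3 + 1 + 3 + 5 + 1 + 7
= 23

23


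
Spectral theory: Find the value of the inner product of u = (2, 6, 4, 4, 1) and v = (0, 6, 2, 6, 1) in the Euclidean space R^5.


Computing the standard inner product <u, v> = sum u_i * v_i
= 2*0 + 6*6 + 4*2 + 4*6 + 1*1
= 0 + 36 + 8 + 24 + 1
= 69

69


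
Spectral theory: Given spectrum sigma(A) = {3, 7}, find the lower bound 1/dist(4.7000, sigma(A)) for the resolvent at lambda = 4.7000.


dist(4.7000, {3, 7}) = min(|4.7000 - 3|, |4.7000 - 7|)
= min(1.7000, 2.3000) = 1.7000
Resolvent bound = 1/1.7000 = 0.5882

0.5882


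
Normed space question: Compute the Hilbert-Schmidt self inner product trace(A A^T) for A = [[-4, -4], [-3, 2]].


trace(A * A^T) = sum of squares of all entries
= (-4)^2 + (-4)^2 + (-3)^2 + 2^2
= 16 + 16 + 9 + 4
= 45

45


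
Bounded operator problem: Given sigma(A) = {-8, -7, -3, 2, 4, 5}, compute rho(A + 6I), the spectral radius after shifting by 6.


Spectrum of A + 6I = {-2, -1, 3, 8, 10, 11}
Spectral radius = max |lambda| over the shifted spectrum
= max(2, 1, 3, 8, 10, 11) = 11

11


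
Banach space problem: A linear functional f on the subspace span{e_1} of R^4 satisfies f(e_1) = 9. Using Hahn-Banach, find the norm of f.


The norm of f is given by ||f|| = sup_{||x||=1} |f(x)|.
On span{e_1}, ||e_1|| = 1, so ||f|| = |f(e_1)| / ||e_1||
= |9| / 1 = 9.0000

9.0000


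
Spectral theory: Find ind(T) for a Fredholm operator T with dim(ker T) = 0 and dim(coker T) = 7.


The Fredholm index is defined as ind(T) = dim(ker T) - dim(coker T)
= 0 - 7
= -7

-7


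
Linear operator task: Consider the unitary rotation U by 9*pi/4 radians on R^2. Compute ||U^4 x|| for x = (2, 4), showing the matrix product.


U is a rotation by theta = 9*pi/4
U^4 = rotation by 4*theta = 36*pi/4 = 4*pi/4 (mod 2*pi)
cos(4*pi/4) = -1.0000, sin(4*pi/4) = 0.0000
U^4 x = (-1.0000 * 2 - 0.0000 * 4, 0.0000 * 2 + -1.0000 * 4)
= (-2.0000, -4.0000)
||U^4 x|| = sqrt((-2.0000)^2 + (-4.0000)^2) = sqrt(20.0000) = 4.4721

4.4721


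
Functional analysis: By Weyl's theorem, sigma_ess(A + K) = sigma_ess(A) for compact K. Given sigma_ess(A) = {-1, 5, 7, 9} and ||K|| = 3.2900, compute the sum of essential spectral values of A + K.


By Weyl's theorem, the essential spectrum is invariant under compact perturbations.
sigma_ess(A + K) = sigma_ess(A) = {-1, 5, 7, 9}
Sum = -1 + 5 + 7 + 9 = 20

20


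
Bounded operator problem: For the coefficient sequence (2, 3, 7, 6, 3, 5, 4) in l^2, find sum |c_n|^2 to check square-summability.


sum |c_n|^2 = 2^2 + 3^2 + 7^2 + 6^2 + 3^2 + 5^2 + 4^2
= 4 + 9 + 49 + 36 + 9 + 25 + 16
= 148

148


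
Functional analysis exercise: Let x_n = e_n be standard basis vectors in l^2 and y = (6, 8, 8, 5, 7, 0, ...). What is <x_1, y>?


x_1 = e_1 is the standard basis vector with 1 in position 1.
<x_1, y> = y_1 = 6
As n -> infinity, <x_n, y> -> 0, confirming weak convergence of (x_n) to 0.

6


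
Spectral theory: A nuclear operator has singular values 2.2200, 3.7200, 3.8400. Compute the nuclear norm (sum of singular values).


The nuclear norm is the sum of all singular values.
||T||_1 = 2.2200 + 3.7200 + 3.8400
= 9.7800

9.7800


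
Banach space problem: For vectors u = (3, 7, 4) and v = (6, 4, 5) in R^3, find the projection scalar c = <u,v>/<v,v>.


Computing <u,v> = 3*6 + 7*4 + 4*5 = 66
Computing <v,v> = 6^2 + 4^2 + 5^2 = 77
Projection coefficient = 66/77 = 0.8571

0.8571


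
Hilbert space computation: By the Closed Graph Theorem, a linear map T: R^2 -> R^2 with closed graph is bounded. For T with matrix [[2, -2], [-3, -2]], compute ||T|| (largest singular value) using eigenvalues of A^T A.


A^T A = [[13, 2], [2, 8]]
trace(A^T A) = 21, det(A^T A) = 100
discriminant = 21^2 - 4*100 = 41
Largest eigenvalue of A^T A = (trace + sqrt(disc))/2 = 13.7016
||T|| = sqrt(13.7016) = 3.7016

3.7016


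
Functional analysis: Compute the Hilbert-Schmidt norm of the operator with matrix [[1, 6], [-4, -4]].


The Hilbert-Schmidt norm is sqrt(sum of squares of all entries).
Sum of squares = 1^2 + 6^2 + (-4)^2 + (-4)^2
= 1 + 36 + 16 + 16 = 69
||T||_HS = sqrt(69) = 8.3066

8.3066


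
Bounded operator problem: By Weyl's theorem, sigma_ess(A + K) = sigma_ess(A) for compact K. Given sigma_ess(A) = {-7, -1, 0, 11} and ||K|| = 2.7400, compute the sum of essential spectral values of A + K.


By Weyl's theorem, the essential spectrum is invariant under compact perturbations.
sigma_ess(A + K) = sigma_ess(A) = {-7, -1, 0, 11}
Sum = -7 + -1 + 0 + 11 = 3

3


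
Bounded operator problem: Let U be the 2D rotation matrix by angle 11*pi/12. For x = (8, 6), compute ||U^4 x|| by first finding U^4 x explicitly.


U is a rotation by theta = 11*pi/12
U^4 = rotation by 4*theta = 44*pi/12 = 20*pi/12 (mod 2*pi)
cos(20*pi/12) = 0.5000, sin(20*pi/12) = -0.8660
U^4 x = (0.5000 * 8 - -0.8660 * 6, -0.8660 * 8 + 0.5000 * 6)
= (9.1962, -3.9282)
||U^4 x|| = sqrt(9.1962^2 + (-3.9282)^2) = sqrt(100.0000) = 10.0000

10.0000


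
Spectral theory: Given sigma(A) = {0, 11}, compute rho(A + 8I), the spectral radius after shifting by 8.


Spectrum of A + 8I = {8, 19}
Spectral radius = max |lambda| over the shifted spectrum
= max(8, 19) = 19

19


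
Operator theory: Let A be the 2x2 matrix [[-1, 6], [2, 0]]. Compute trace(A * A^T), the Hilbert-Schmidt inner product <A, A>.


trace(A * A^T) = sum of squares of all entries
= (-1)^2 + 6^2 + 2^2 + 0^2
= 1 + 36 + 4 + 0
= 41

41


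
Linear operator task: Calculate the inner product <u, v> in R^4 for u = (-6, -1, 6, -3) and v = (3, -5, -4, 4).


Computing the standard inner product <u, v> = sum u_i * v_i
= -6*3 + -1*-5 + 6*-4 + -3*4
= -18 + 5 + -24 + -12
= -49

-49


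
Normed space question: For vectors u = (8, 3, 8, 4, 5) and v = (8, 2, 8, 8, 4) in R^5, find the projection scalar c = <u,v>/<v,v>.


Computing <u,v> = 8*8 + 3*2 + 8*8 + 4*8 + 5*4 = 186
Computing <v,v> = 8^2 + 2^2 + 8^2 + 8^2 + 4^2 = 212
Projection coefficient = 186/212 = 0.8774

0.8774


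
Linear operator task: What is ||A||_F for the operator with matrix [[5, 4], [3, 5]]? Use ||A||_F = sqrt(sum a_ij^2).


||A||_F^2 = sum a_ij^2
= 5^2 + 4^2 + 3^2 + 5^2
= 25 + 16 + 9 + 25 = 75
||A||_F = sqrt(75) = 8.6603

8.6603


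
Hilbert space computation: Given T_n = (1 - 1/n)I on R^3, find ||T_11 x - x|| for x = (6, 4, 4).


T_11 x - x = (1 - 1/11)x - x = -x/11
||x|| = sqrt(68) = 8.2462
||T_11 x - x|| = ||x||/11 = 8.2462/11 = 0.7497

0.7497


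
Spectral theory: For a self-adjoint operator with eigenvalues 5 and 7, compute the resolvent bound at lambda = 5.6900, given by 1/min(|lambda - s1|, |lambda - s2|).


dist(5.6900, {5, 7}) = min(|5.6900 - 5|, |5.6900 - 7|)
= min(0.6900, 1.3100) = 0.6900
Resolvent bound = 1/0.6900 = 1.4493

1.4493


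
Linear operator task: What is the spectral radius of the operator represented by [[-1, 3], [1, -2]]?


For a 2x2 matrix, eigenvalues satisfy lambda^2 - (trace)*lambda + det = 0
trace = -1 + -2 = -3
det = -1*-2 - 3*1 = -1
discriminant = (-3)^2 - 4*(-1) = 13
spectral radius = max |eigenvalue| = 3.3028

3.3028


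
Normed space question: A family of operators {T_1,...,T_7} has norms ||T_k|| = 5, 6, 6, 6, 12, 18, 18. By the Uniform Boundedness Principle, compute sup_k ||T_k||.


By the Uniform Boundedness Principle, the supremum of norms is finite.
sup_k ||T_k|| = max(5, 6, 6, 6, 12, 18, 18) = 18

18


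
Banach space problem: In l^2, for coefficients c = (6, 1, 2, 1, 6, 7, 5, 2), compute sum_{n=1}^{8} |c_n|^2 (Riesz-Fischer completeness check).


sum |c_n|^2 = 6^2 + 1^2 + 2^2 + 1^2 + 6^2 + 7^2 + 5^2 + 2^2
= 36 + 1 + 4 + 1 + 36 + 49 + 25 + 4
= 156

156


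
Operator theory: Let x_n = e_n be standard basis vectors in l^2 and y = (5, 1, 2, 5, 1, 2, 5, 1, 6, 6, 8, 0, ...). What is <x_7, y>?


x_7 = e_7 is the standard basis vector with 1 in position 7.
<x_7, y> = y_7 = 5
As n -> infinity, <x_n, y> -> 0, confirming weak convergence of (x_n) to 0.

5


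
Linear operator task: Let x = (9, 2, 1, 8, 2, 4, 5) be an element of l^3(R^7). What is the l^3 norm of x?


The l^3 norm = (sum |x_i|^3)^(1/3)
Sum of 3th powers = 729 + 8 + 1 + 512 + 8 + 64 + 125 = 1447
||x||_3 = (1447)^(1/3) = 11.3107

11.3107


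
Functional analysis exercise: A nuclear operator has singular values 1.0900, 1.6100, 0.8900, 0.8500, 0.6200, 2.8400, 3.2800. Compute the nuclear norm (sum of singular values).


The nuclear norm is the sum of all singular values.
||T||_1 = 1.0900 + 1.6100 + 0.8900 + 0.8500 + 0.6200 + 2.8400 + 3.2800
= 11.1800

11.1800


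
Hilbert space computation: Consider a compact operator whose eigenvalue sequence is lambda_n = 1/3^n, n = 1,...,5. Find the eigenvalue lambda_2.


The eigenvalue formula gives lambda_2 = 1/3^2
= 1/9
= 0.1111

0.1111


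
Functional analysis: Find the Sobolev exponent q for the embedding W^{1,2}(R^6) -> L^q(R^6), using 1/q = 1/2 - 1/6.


Using the Sobolev embedding formula: 1/q = 1/p - k/n
1/q = 1/2 - 1/6 = 1/3
q = 1/(1/3) = 3

3.0000


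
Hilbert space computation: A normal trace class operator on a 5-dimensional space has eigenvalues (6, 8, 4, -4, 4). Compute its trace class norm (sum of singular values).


For a normal operator, singular values equal |eigenvalues|.
Trace norm = sum |lambda_i| = 6 + 8 + 4 + 4 + 4
= 26

26


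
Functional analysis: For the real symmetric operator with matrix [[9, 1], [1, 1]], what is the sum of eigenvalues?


For a self-adjoint (symmetric) matrix, the eigenvalues are real.
The sum of eigenvalues equals the trace of the matrix.
trace = 9 + 1 = 10

10


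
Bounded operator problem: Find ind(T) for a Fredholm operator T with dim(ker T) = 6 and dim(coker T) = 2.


The Fredholm index is defined as ind(T) = dim(ker T) - dim(coker T)
= 6 - 2
= 4

4


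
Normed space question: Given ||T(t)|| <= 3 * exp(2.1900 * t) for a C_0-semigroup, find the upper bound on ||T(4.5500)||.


||T(4.5500)|| <= 3 * exp(2.1900 * 4.5500)
= 3 * exp(9.9645)
= 3 * 21258.2429
= 63774.7287

63774.7287


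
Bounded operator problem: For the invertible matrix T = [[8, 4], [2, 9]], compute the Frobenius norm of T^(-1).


det(T) = 8*9 - 4*2 = 64
T^(-1) = (1/64) * [[9, -4], [-2, 8]] = [[0.1406, -0.0625], [-0.0312, 0.1250]]
||T^(-1)||_F^2 = 0.1406^2 + (-0.0625)^2 + (-0.0312)^2 + 0.1250^2 = 0.0403
||T^(-1)||_F = sqrt(0.0403) = 0.2007

0.2007


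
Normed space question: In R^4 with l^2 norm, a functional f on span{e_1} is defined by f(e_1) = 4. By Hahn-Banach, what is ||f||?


The norm of f is given by ||f|| = sup_{||x||=1} |f(x)|.
On span{e_1}, ||e_1|| = 1, so ||f|| = |f(e_1)| / ||e_1||
= |4| / 1 = 4.0000

4.0000


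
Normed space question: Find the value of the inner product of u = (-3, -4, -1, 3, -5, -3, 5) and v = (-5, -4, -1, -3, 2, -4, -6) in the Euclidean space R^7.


Computing the standard inner product <u, v> = sum u_i * v_i
= -3*-5 + -4*-4 + -1*-1 + 3*-3 + -5*2 + -3*-4 + 5*-6
= 15 + 16 + 1 + -9 + -10 + 12 + -30
= -5

-5


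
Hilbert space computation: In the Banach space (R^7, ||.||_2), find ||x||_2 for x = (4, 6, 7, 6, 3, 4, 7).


The l^2 norm = (sum |x_i|^2)^(1/2)
Sum of 2th powers = 16 + 36 + 49 + 36 + 9 + 16 + 49 = 211
||x||_2 = (211)^(1/2) = 14.5258

14.5258


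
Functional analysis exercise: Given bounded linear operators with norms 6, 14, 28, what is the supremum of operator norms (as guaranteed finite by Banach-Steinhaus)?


By the Uniform Boundedness Principle, the supremum of norms is finite.
sup_k ||T_k|| = max(6, 14, 28) = 28

28


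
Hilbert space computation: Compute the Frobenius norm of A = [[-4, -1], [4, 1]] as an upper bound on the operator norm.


||A||_F^2 = sum a_ij^2
= (-4)^2 + (-1)^2 + 4^2 + 1^2
= 16 + 1 + 16 + 1 = 34
||A||_F = sqrt(34) = 5.8310

5.8310


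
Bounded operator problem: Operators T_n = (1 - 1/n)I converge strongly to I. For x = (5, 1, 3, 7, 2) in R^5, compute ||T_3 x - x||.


T_3 x - x = (1 - 1/3)x - x = -x/3
||x|| = sqrt(88) = 9.3808
||T_3 x - x|| = ||x||/3 = 9.3808/3 = 3.1269

3.1269


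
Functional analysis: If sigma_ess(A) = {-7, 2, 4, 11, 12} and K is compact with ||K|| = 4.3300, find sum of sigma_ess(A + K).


By Weyl's theorem, the essential spectrum is invariant under compact perturbations.
sigma_ess(A + K) = sigma_ess(A) = {-7, 2, 4, 11, 12}
Sum = -7 + 2 + 4 + 11 + 12 = 22

22


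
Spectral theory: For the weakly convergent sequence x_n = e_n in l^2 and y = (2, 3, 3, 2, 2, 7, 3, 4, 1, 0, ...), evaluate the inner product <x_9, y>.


x_9 = e_9 is the standard basis vector with 1 in position 9.
<x_9, y> = y_9 = 1
As n -> infinity, <x_n, y> -> 0, confirming weak convergence of (x_n) to 0.

1


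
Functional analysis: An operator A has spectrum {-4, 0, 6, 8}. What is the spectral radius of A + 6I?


Spectrum of A + 6I = {2, 6, 12, 14}
Spectral radius = max |lambda| over the shifted spectrum
= max(2, 6, 12, 14) = 14

14


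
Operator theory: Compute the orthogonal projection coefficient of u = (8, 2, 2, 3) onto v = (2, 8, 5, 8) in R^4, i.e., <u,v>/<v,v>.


Computing <u,v> = 8*2 + 2*8 + 2*5 + 3*8 = 66
Computing <v,v> = 2^2 + 8^2 + 5^2 + 8^2 = 157
Projection coefficient = 66/157 = 0.4204

0.4204


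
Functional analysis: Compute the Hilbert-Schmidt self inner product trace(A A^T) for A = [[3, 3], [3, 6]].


trace(A * A^T) = sum of squares of all entries
= 3^2 + 3^2 + 3^2 + 6^2
= 9 + 9 + 9 + 36
= 63

63


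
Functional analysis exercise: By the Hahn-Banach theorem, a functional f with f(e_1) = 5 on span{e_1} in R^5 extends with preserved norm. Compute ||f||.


The norm of f is given by ||f|| = sup_{||x||=1} |f(x)|.
On span{e_1}, ||e_1|| = 1, so ||f|| = |f(e_1)| / ||e_1||
= |5| / 1 = 5.0000

5.0000


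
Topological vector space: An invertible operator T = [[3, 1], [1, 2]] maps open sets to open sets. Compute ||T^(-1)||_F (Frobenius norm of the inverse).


det(T) = 3*2 - 1*1 = 5
T^(-1) = (1/5) * [[2, -1], [-1, 3]] = [[0.4000, -0.2000], [-0.2000, 0.6000]]
||T^(-1)||_F^2 = 0.4000^2 + (-0.2000)^2 + (-0.2000)^2 + 0.6000^2 = 0.6000
||T^(-1)||_F = sqrt(0.6000) = 0.7746

0.7746


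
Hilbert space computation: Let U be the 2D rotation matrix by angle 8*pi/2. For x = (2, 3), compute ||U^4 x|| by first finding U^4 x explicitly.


U is a rotation by theta = 8*pi/2
U^4 = rotation by 4*theta = 32*pi/2 = 0*pi/2 (mod 2*pi)
cos(0*pi/2) = 1.0000, sin(0*pi/2) = 0.0000
U^4 x = (1.0000 * 2 - 0.0000 * 3, 0.0000 * 2 + 1.0000 * 3)
= (2.0000, 3.0000)
||U^4 x|| = sqrt(2.0000^2 + 3.0000^2) = sqrt(13.0000) = 3.6056

3.6056


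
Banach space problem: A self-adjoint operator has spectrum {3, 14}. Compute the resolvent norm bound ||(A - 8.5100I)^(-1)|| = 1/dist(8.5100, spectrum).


dist(8.5100, {3, 14}) = min(|8.5100 - 3|, |8.5100 - 14|)
= min(5.5100, 5.4900) = 5.4900
Resolvent bound = 1/5.4900 = 0.1821

0.1821


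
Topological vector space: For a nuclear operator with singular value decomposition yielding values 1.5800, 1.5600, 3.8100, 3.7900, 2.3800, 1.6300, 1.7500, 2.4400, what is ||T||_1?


The nuclear norm is the sum of all singular values.
||T||_1 = 1.5800 + 1.5600 + 3.8100 + 3.7900 + 2.3800 + 1.6300 + 1.7500 + 2.4400
= 18.9400

18.9400


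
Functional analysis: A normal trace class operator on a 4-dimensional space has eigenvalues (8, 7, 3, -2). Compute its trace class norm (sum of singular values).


For a normal operator, singular values equal |eigenvalues|.
Trace norm = sum |lambda_i| = 8 + 7 + 3 + 2
= 20

20


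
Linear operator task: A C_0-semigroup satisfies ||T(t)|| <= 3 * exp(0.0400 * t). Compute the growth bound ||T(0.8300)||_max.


||T(0.8300)|| <= 3 * exp(0.0400 * 0.8300)
= 3 * exp(0.0332)
= 3 * 1.0338
= 3.1013

3.1013


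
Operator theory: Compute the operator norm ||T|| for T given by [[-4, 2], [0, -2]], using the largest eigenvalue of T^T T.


A^T A = [[16, -8], [-8, 8]]
trace(A^T A) = 24, det(A^T A) = 64
discriminant = 24^2 - 4*64 = 320
Largest eigenvalue of A^T A = (trace + sqrt(disc))/2 = 20.9443
||T|| = sqrt(20.9443) = 4.5765

4.5765


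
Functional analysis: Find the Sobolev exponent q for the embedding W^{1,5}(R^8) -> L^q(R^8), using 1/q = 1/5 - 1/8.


Using the Sobolev embedding formula: 1/q = 1/p - k/n
1/q = 1/5 - 1/8 = 3/40
q = 1/(3/40) = 40/3 = 13.3333

13.3333


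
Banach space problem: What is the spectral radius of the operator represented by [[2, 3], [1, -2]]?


For a 2x2 matrix, eigenvalues satisfy lambda^2 - (trace)*lambda + det = 0
trace = 2 + -2 = 0
det = 2*-2 - 3*1 = -7
discriminant = 0^2 - 4*(-7) = 28
spectral radius = max |eigenvalue| = 2.6458

2.6458


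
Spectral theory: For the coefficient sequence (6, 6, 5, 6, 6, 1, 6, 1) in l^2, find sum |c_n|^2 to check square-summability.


sum |c_n|^2 = 6^2 + 6^2 + 5^2 + 6^2 + 6^2 + 1^2 + 6^2 + 1^2
= 36 + 36 + 25 + 36 + 36 + 1 + 36 + 1
= 207

207


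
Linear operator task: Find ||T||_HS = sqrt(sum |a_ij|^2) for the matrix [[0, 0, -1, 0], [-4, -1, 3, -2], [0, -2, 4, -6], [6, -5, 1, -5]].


The Hilbert-Schmidt norm is sqrt(sum of squares of all entries).
Sum of squares = 0^2 + 0^2 + (-1)^2 + 0^2 + (-4)^2 + (-1)^2 + 3^2 + (-2)^2 + 0^2 + (-2)^2 + 4^2 + (-6)^2 + 6^2 + (-5)^2 + 1^2 + (-5)^2
= 0 + 0 + 1 + 0 + 16 + 1 + 9 + 4 + 0 + 4 + 16 + 36 + 36 + 25 + 1 + 25 = 174
||T||_HS = sqrt(174) = 13.1909

13.1909


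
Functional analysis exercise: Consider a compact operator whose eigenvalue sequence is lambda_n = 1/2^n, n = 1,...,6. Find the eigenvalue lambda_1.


The eigenvalue formula gives lambda_1 = 1/2^1
= 1/2
= 0.5000

0.5000


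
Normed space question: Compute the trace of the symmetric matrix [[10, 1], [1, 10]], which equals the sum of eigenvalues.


For a self-adjoint (symmetric) matrix, the eigenvalues are real.
The sum of eigenvalues equals the trace of the matrix.
trace = 10 + 10 = 20

20


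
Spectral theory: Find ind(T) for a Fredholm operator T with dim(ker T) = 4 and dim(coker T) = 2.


The Fredholm index is defined as ind(T) = dim(ker T) - dim(coker T)
= 4 - 2
= 2

2


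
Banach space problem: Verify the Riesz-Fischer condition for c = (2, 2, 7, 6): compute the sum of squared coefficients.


sum |c_n|^2 = 2^2 + 2^2 + 7^2 + 6^2
= 4 + 4 + 49 + 36
= 93

93


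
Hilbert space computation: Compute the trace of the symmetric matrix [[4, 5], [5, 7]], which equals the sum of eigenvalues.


For a self-adjoint (symmetric) matrix, the eigenvalues are real.
The sum of eigenvalues equals the trace of the matrix.
trace = 4 + 7 = 11

11


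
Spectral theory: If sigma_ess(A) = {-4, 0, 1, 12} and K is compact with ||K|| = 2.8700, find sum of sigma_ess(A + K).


By Weyl's theorem, the essential spectrum is invariant under compact perturbations.
sigma_ess(A + K) = sigma_ess(A) = {-4, 0, 1, 12}
Sum = -4 + 0 + 1 + 12 = 9

9


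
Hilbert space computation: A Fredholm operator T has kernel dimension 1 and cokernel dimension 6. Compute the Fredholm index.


The Fredholm index is defined as ind(T) = dim(ker T) - dim(coker T)
= 1 - 6
= -5

-5


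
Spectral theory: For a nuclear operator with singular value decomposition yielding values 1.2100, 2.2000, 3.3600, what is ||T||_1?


The nuclear norm is the sum of all singular values.
||T||_1 = 1.2100 + 2.2000 + 3.3600
= 6.7700

6.7700


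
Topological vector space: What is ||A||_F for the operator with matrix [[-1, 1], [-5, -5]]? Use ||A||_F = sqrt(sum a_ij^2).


||A||_F^2 = sum a_ij^2
= (-1)^2 + 1^2 + (-5)^2 + (-5)^2
= 1 + 1 + 25 + 25 = 52
||A||_F = sqrt(52) = 7.2111

7.2111


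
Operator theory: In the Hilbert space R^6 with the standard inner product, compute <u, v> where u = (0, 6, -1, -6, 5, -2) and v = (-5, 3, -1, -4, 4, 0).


Computing the standard inner product <u, v> = sum u_i * v_i
= 0*-5 + 6*3 + -1*-1 + -6*-4 + 5*4 + -2*0
= 0 + 18 + 1 + 24 + 20 + 0
= 63

63


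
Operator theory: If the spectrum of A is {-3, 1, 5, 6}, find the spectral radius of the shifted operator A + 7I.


Spectrum of A + 7I = {4, 8, 12, 13}
Spectral radius = max |lambda| over the shifted spectrum
= max(4, 8, 12, 13) = 13

13


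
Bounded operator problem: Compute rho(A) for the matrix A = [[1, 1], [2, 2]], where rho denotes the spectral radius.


For a 2x2 matrix, eigenvalues satisfy lambda^2 - (trace)*lambda + det = 0
trace = 1 + 2 = 3
det = 1*2 - 1*2 = 0
discriminant = 3^2 - 4*(0) = 9
spectral radius = max |eigenvalue| = 3.0000

3.0000


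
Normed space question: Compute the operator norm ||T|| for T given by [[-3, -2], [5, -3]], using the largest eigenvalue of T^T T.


A^T A = [[34, -9], [-9, 13]]
trace(A^T A) = 47, det(A^T A) = 361
discriminant = 47^2 - 4*361 = 765
Largest eigenvalue of A^T A = (trace + sqrt(disc))/2 = 37.3293
||T|| = sqrt(37.3293) = 6.1098

6.1098


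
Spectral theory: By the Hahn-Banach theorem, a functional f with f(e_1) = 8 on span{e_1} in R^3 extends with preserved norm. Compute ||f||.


The norm of f is given by ||f|| = sup_{||x||=1} |f(x)|.
On span{e_1}, ||e_1|| = 1, so ||f|| = |f(e_1)| / ||e_1||
= |8| / 1 = 8.0000

8.0000


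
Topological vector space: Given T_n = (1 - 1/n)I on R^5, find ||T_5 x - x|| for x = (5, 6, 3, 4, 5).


T_5 x - x = (1 - 1/5)x - x = -x/5
||x|| = sqrt(111) = 10.5357
||T_5 x - x|| = ||x||/5 = 10.5357/5 = 2.1071

2.1071


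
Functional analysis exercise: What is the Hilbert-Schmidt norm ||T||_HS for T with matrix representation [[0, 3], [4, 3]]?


The Hilbert-Schmidt norm is sqrt(sum of squares of all entries).
Sum of squares = 0^2 + 3^2 + 4^2 + 3^2
= 0 + 9 + 16 + 9 = 34
||T||_HS = sqrt(34) = 5.8310

5.8310


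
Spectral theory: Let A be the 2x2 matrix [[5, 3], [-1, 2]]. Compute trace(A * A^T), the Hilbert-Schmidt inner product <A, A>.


trace(A * A^T) = sum of squares of all entries
= 5^2 + 3^2 + (-1)^2 + 2^2
= 25 + 9 + 1 + 4
= 39

39


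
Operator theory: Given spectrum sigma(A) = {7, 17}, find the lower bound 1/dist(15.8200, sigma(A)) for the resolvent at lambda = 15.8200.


dist(15.8200, {7, 17}) = min(|15.8200 - 7|, |15.8200 - 17|)
= min(8.8200, 1.1800) = 1.1800
Resolvent bound = 1/1.1800 = 0.8475

0.8475


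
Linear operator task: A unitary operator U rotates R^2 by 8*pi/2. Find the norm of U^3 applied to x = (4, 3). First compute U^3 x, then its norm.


U is a rotation by theta = 8*pi/2
U^3 = rotation by 3*theta = 24*pi/2 = 0*pi/2 (mod 2*pi)
cos(0*pi/2) = 1.0000, sin(0*pi/2) = 0.0000
U^3 x = (1.0000 * 4 - 0.0000 * 3, 0.0000 * 4 + 1.0000 * 3)
= (4.0000, 3.0000)
||U^3 x|| = sqrt(4.0000^2 + 3.0000^2) = sqrt(25.0000) = 5.0000

5.0000


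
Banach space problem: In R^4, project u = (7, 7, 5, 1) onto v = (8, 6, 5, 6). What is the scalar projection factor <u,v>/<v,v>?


Computing <u,v> = 7*8 + 7*6 + 5*5 + 1*6 = 129
Computing <v,v> = 8^2 + 6^2 + 5^2 + 6^2 = 161
Projection coefficient = 129/161 = 0.8012

0.8012


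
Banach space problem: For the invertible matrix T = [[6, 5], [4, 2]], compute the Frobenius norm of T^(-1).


det(T) = 6*2 - 5*4 = -8
T^(-1) = (1/-8) * [[2, -5], [-4, 6]] = [[-0.2500, 0.6250], [0.5000, -0.7500]]
||T^(-1)||_F^2 = (-0.2500)^2 + 0.6250^2 + 0.5000^2 + (-0.7500)^2 = 1.2656
||T^(-1)||_F = sqrt(1.2656) = 1.1250

1.1250


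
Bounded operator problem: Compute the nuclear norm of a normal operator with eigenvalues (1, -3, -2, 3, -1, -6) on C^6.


For a normal operator, singular values equal |eigenvalues|.
Trace norm = sum |lambda_i| = 1 + 3 + 2 + 3 + 1 + 6
= 16

16


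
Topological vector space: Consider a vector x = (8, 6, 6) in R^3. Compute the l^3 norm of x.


The l^3 norm = (sum |x_i|^3)^(1/3)
Sum of 3th powers = 512 + 216 + 216 = 944
||x||_3 = (944)^(1/3) = 9.8097

9.8097


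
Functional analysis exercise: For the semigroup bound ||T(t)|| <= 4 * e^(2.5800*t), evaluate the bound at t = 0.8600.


||T(0.8600)|| <= 4 * exp(2.5800 * 0.8600)
= 4 * exp(2.2188)
= 4 * 9.1963
= 36.7852

36.7852


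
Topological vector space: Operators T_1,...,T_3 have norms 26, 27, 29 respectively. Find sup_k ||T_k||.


By the Uniform Boundedness Principle, the supremum of norms is finite.
sup_k ||T_k|| = max(26, 27, 29) = 29

29


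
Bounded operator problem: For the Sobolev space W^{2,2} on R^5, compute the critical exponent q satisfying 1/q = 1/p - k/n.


Using the Sobolev embedding formula: 1/q = 1/p - k/n
1/q = 1/2 - 2/5 = 1/10
q = 1/(1/10) = 10

10.0000


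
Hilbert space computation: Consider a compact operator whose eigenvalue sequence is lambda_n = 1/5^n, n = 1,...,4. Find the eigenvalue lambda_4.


The eigenvalue formula gives lambda_4 = 1/5^4
= 1/625
= 0.0016

0.0016


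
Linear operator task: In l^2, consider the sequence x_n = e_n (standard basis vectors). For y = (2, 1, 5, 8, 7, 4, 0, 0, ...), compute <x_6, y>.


x_6 = e_6 is the standard basis vector with 1 in position 6.
<x_6, y> = y_6 = 4
As n -> infinity, <x_n, y> -> 0, confirming weak convergence of (x_n) to 0.

4


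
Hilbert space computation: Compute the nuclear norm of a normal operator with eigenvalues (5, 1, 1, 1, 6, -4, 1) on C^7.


For a normal operator, singular values equal |eigenvalues|.
Trace norm = sum |lambda_i| = 5 + 1 + 1 + 1 + 6 + 4 + 1
= 19

19


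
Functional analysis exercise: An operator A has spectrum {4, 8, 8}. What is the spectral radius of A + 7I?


Spectrum of A + 7I = {11, 15, 15}
Spectral radius = max |lambda| over the shifted spectrum
= max(11, 15, 15) = 15

15


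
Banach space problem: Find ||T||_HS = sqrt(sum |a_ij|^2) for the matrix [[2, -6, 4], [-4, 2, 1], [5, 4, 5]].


The Hilbert-Schmidt norm is sqrt(sum of squares of all entries).
Sum of squares = 2^2 + (-6)^2 + 4^2 + (-4)^2 + 2^2 + 1^2 + 5^2 + 4^2 + 5^2
= 4 + 36 + 16 + 16 + 4 + 1 + 25 + 16 + 25 = 143
||T||_HS = sqrt(143) = 11.9583

11.9583


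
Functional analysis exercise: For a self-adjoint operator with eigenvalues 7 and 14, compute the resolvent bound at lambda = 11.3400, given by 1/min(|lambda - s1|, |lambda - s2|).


dist(11.3400, {7, 14}) = min(|11.3400 - 7|, |11.3400 - 14|)
= min(4.3400, 2.6600) = 2.6600
Resolvent bound = 1/2.6600 = 0.3759

0.3759


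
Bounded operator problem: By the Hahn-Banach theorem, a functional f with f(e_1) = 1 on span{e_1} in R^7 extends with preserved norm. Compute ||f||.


The norm of f is given by ||f|| = sup_{||x||=1} |f(x)|.
On span{e_1}, ||e_1|| = 1, so ||f|| = |f(e_1)| / ||e_1||
= |1| / 1 = 1.0000

1.0000


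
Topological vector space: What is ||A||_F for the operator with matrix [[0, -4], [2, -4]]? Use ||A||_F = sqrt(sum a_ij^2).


||A||_F^2 = sum a_ij^2
= 0^2 + (-4)^2 + 2^2 + (-4)^2
= 0 + 16 + 4 + 16 = 36
||A||_F = sqrt(36) = 6.0000

6.0000


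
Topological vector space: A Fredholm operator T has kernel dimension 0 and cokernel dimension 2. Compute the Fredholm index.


The Fredholm index is defined as ind(T) = dim(ker T) - dim(coker T)
= 0 - 2
= -2

-2


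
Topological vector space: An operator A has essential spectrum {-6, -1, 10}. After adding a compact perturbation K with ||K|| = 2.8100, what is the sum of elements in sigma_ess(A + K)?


By Weyl's theorem, the essential spectrum is invariant under compact perturbations.
sigma_ess(A + K) = sigma_ess(A) = {-6, -1, 10}
Sum = -6 + -1 + 10 = 3

3


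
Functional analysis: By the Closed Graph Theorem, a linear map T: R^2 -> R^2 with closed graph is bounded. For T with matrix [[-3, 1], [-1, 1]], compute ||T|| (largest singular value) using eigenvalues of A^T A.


A^T A = [[10, -4], [-4, 2]]
trace(A^T A) = 12, det(A^T A) = 4
discriminant = 12^2 - 4*4 = 128
Largest eigenvalue of A^T A = (trace + sqrt(disc))/2 = 11.6569
||T|| = sqrt(11.6569) = 3.4142

3.4142


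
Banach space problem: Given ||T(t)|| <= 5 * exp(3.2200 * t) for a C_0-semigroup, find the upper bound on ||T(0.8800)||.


||T(0.8800)|| <= 5 * exp(3.2200 * 0.8800)
= 5 * exp(2.8336)
= 5 * 17.0066
= 85.0329

85.0329


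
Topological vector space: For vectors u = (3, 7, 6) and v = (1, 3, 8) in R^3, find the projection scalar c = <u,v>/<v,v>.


Computing <u,v> = 3*1 + 7*3 + 6*8 = 72
Computing <v,v> = 1^2 + 3^2 + 8^2 = 74
Projection coefficient = 72/74 = 0.9730

0.9730


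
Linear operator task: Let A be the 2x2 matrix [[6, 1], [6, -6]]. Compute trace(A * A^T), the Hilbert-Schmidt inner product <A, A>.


trace(A * A^T) = sum of squares of all entries
= 6^2 + 1^2 + 6^2 + (-6)^2
= 36 + 1 + 36 + 36
= 109

109


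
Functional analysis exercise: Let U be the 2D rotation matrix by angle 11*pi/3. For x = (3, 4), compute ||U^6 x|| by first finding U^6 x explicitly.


U is a rotation by theta = 11*pi/3
U^6 = rotation by 6*theta = 66*pi/3 = 0*pi/3 (mod 2*pi)
cos(0*pi/3) = 1.0000, sin(0*pi/3) = 0.0000
U^6 x = (1.0000 * 3 - 0.0000 * 4, 0.0000 * 3 + 1.0000 * 4)
= (3.0000, 4.0000)
||U^6 x|| = sqrt(3.0000^2 + 4.0000^2) = sqrt(25.0000) = 5.0000

5.0000


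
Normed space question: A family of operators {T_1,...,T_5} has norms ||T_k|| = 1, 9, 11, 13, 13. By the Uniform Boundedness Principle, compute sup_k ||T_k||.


By the Uniform Boundedness Principle, the supremum of norms is finite.
sup_k ||T_k|| = max(1, 9, 11, 13, 13) = 13

13


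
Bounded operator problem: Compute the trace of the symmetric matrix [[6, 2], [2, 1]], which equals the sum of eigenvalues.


For a self-adjoint (symmetric) matrix, the eigenvalues are real.
The sum of eigenvalues equals the trace of the matrix.
trace = 6 + 1 = 7

7


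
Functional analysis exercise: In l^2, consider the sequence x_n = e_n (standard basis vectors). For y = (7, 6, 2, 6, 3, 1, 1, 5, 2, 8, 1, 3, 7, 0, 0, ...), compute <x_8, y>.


x_8 = e_8 is the standard basis vector with 1 in position 8.
<x_8, y> = y_8 = 5
As n -> infinity, <x_n, y> -> 0, confirming weak convergence of (x_n) to 0.

5


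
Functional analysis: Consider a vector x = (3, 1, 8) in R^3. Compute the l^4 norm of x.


The l^4 norm = (sum |x_i|^4)^(1/4)
Sum of 4th powers = 81 + 1 + 4096 = 4178
||x||_4 = (4178)^(1/4) = 8.0397

8.0397


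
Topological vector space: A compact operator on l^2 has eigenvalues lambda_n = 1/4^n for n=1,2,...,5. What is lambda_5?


The eigenvalue formula gives lambda_5 = 1/4^5
= 1/1024
= 9.7656e-04

9.7656e-04


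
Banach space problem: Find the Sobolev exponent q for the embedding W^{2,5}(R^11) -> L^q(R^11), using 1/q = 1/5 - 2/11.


Using the Sobolev embedding formula: 1/q = 1/p - k/n
1/q = 1/5 - 2/11 = 1/55
q = 1/(1/55) = 55

55.0000


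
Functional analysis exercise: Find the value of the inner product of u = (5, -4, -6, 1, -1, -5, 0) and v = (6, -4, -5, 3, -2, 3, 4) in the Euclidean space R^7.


Computing the standard inner product <u, v> = sum u_i * v_i
= 5*6 + -4*-4 + -6*-5 + 1*3 + -1*-2 + -5*3 + 0*4
= 30 + 16 + 30 + 3 + 2 + -15 + 0
= 66

66


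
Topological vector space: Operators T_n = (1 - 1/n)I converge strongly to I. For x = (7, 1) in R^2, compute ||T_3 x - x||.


T_3 x - x = (1 - 1/3)x - x = -x/3
||x|| = sqrt(50) = 7.0711
||T_3 x - x|| = ||x||/3 = 7.0711/3 = 2.3570

2.3570


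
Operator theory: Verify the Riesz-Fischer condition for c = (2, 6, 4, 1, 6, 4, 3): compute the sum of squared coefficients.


sum |c_n|^2 = 2^2 + 6^2 + 4^2 + 1^2 + 6^2 + 4^2 + 3^2
= 4 + 36 + 16 + 1 + 36 + 16 + 9
= 118

118


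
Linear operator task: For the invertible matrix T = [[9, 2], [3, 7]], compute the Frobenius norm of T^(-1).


det(T) = 9*7 - 2*3 = 57
T^(-1) = (1/57) * [[7, -2], [-3, 9]] = [[0.1228, -0.0351], [-0.0526, 0.1579]]
||T^(-1)||_F^2 = 0.1228^2 + (-0.0351)^2 + (-0.0526)^2 + 0.1579^2 = 0.0440
||T^(-1)||_F = sqrt(0.0440) = 0.2098

0.2098


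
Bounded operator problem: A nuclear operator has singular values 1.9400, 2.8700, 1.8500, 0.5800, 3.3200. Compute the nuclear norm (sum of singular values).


The nuclear norm is the sum of all singular values.
||T||_1 = 1.9400 + 2.8700 + 1.8500 + 0.5800 + 3.3200
= 10.5600

10.5600


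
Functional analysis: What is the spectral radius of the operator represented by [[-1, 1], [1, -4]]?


For a 2x2 matrix, eigenvalues satisfy lambda^2 - (trace)*lambda + det = 0
trace = -1 + -4 = -5
det = -1*-4 - 1*1 = 3
discriminant = (-5)^2 - 4*(3) = 13
spectral radius = max |eigenvalue| = 4.3028

4.3028


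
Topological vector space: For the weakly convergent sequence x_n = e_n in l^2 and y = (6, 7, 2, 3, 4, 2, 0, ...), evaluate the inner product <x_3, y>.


x_3 = e_3 is the standard basis vector with 1 in position 3.
<x_3, y> = y_3 = 2
As n -> infinity, <x_n, y> -> 0, confirming weak convergence of (x_n) to 0.

2


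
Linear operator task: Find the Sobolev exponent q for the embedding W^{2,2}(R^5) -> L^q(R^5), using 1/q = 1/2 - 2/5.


Using the Sobolev embedding formula: 1/q = 1/p - k/n
1/q = 1/2 - 2/5 = 1/10
q = 1/(1/10) = 10

10.0000


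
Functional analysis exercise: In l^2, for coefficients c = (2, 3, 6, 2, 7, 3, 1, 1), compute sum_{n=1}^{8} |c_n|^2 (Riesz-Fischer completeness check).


sum |c_n|^2 = 2^2 + 3^2 + 6^2 + 2^2 + 7^2 + 3^2 + 1^2 + 1^2
= 4 + 9 + 36 + 4 + 49 + 9 + 1 + 1
= 113

113


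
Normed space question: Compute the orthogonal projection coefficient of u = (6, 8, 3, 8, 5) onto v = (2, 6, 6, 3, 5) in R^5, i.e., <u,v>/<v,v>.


Computing <u,v> = 6*2 + 8*6 + 3*6 + 8*3 + 5*5 = 127
Computing <v,v> = 2^2 + 6^2 + 6^2 + 3^2 + 5^2 = 110
Projection coefficient = 127/110 = 1.1545

1.1545
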